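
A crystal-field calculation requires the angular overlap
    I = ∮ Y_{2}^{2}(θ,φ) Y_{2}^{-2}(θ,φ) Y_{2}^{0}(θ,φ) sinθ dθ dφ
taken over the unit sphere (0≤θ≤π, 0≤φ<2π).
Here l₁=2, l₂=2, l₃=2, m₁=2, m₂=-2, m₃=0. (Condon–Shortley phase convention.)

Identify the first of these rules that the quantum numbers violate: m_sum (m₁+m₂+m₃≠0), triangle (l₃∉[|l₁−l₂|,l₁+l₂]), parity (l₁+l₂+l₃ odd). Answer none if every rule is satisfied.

none

Σmᵢ = 0  ✓
l₃∈[|l₁−l₂|,l₁+l₂]=[0,4], have l₃=2  ✓
Σlᵢ = 6 ⇒ even  ✓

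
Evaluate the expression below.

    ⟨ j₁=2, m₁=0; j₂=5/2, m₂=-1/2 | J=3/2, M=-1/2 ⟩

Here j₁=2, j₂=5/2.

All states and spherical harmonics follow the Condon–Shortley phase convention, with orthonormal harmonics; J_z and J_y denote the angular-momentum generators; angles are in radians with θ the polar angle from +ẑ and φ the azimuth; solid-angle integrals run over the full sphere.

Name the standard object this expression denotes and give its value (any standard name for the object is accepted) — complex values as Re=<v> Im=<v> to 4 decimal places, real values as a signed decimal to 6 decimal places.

Clebsch–Gordan coefficient, −√(2/35) ≈ -0.239046

This is a Clebsch–Gordan (vector-coupling) coefficient.
j₁+j₂−J=3  J+j₁−j₂=1  J−j₁+j₂=2  j₁+j₂+J+1=7
(j₁±m₁, j₂±m₂, J±M) = (2,2,2,3,1,2)
P² = 32/35
sum k=1..2:
  [1] −1/2 = -1/2
  [2] +1/4 = 1/4
S = -1/4
C² = P²·S² = 2/35 ; C = -0.239046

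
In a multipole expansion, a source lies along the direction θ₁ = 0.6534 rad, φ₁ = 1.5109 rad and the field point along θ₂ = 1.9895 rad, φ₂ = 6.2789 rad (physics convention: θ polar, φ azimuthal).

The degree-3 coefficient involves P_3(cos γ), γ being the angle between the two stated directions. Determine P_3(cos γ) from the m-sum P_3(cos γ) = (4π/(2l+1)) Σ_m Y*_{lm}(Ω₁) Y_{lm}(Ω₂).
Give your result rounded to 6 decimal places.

0.375724

Term-by-term m-sum for l=3 (normalisation 4π/7 = 1.795196):
  m=-3: Y*=-0.016750-0.092213i  Y=+0.318145+0.004090i  product -0.004952-0.029406i
  m=-2: Y*=-0.297716+0.035836i  Y=-0.346816-0.002972i  product +0.103359-0.011543i
  m=-1: Y*=+0.025312+0.422088i  Y=-0.051221-0.000219i  product -0.001204-0.021625i
  m=+0: Y*=+0.045143-0.000000i  Y=+0.329770+0.000000i  product +0.014887+0.000000i
  m=+1: Y*=-0.025312+0.422088i  Y=+0.051221-0.000219i  product -0.001204+0.021625i
  m=+2: Y*=-0.297716-0.035836i  Y=-0.346816+0.002972i  product +0.103359+0.011543i
  m=+3: Y*=+0.016750-0.092213i  Y=-0.318145+0.004090i  product -0.004952+0.029406i
Accumulated sum +0.209294+0.000000i; after 4π/(2l+1) scaling, +0.375724+0.000000i ⇒ P_3 = 0.375724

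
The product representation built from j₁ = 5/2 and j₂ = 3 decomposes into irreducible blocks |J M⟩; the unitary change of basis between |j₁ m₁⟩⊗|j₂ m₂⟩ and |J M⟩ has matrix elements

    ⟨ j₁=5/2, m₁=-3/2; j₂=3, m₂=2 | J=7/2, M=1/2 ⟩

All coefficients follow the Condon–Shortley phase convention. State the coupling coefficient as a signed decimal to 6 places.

+√(20/63) = +0.563436

√[8·2!3!4!/10! · 1!4!5!1!4!3!] = √(9216/35)
  +(−1)^1/∏(1,1,3,4,0,0)! = -1/144  (running -1/144)
  +(−1)^2/∏(2,0,2,3,1,1)! = 1/24  (running 5/144)
⟨..|..⟩ = √(9216/35)·(5/144) = +0.563436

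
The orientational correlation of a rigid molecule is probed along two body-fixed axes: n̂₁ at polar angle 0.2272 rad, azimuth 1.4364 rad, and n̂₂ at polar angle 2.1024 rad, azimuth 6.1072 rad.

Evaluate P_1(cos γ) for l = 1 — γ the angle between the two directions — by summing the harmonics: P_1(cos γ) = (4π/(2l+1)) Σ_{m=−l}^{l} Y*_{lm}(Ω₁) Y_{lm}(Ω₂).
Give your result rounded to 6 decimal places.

Expand P_1 via completeness: Σ_{m} conj(Y_{1,m}) at Ω₁ times Y_{1,m} at Ω₂ —
  m=-1: Y*=+0.010428+0.077121i  Y=+0.293214+0.052141i  product -0.000964+0.023157i
  m=+0: Y*=+0.476046-0.000000i  Y=-0.247681+0.000000i  product -0.117907+0.000000i
  m=+1: Y*=-0.010428+0.077121i  Y=-0.293214+0.052141i  product -0.000964-0.023157i
Total Σ_m = -0.119835+0.000000i. Multiply by 4.188790: -0.501962+0.000000i. P_1(cos γ) = -0.501962

-0.501962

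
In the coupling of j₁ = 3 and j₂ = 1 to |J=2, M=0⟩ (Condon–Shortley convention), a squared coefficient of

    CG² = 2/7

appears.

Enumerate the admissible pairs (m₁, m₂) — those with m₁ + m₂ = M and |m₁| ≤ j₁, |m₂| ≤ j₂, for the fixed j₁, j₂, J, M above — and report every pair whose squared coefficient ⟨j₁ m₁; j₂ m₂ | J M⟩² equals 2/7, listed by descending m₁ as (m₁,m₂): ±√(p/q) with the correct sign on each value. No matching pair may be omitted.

Admissible pairs with m₁+m₂ = M = 0: (-1,1), (0,0), (1,-1)
  (m₁,m₂)=(1,-1): CG² = 2/7, CG = +√(2/7)   ← matches the target
  (m₁,m₂)=(0,0): CG² = 3/7, CG = −√(3/7)
  (m₁,m₂)=(-1,1): CG² = 2/7, CG = +√(2/7)   ← matches the target
Pairs with CG² = 2/7: (1,-1): +√(2/7); (-1,1): +√(2/7)

(1,-1): +√(2/7); (-1,1): +√(2/7)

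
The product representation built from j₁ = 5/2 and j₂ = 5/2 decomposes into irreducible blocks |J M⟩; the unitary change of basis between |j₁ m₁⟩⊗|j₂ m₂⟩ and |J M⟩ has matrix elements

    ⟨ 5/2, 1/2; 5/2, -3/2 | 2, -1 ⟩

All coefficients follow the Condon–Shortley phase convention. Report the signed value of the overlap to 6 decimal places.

j₁+j₂−J=3  J+j₁−j₂=2  J−j₁+j₂=2  j₁+j₂+J+1=8
(j₁±m₁, j₂±m₂, J±M) = (3,2,1,4,1,3)
P² = 36/7
sum k=0..1:
  [0] +1/12 = 1/12
  [1] −1/4 = -1/4
S = -1/6
C² = P²·S² = 1/7 ; C = -0.377964

−√(1/7) = -0.377964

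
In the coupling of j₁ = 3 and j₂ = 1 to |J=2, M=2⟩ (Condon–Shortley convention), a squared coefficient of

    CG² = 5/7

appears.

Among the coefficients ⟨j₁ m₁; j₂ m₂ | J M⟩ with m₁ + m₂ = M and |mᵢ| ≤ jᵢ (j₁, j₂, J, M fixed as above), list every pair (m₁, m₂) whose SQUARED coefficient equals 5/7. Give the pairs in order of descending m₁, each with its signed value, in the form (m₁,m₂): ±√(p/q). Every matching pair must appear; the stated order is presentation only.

(3,-1): +√(5/7)

Admissible pairs with m₁+m₂ = M = 2: (1,1), (2,0), (3,-1)
  (m₁,m₂)=(3,-1): CG² = 5/7, CG = +√(5/7)   ← matches the target
  (m₁,m₂)=(2,0): CG² = 5/21, CG = −√(5/21)
  (m₁,m₂)=(1,1): CG² = 1/21, CG = +√(1/21)
Pairs with CG² = 5/7: (3,-1): +√(5/7)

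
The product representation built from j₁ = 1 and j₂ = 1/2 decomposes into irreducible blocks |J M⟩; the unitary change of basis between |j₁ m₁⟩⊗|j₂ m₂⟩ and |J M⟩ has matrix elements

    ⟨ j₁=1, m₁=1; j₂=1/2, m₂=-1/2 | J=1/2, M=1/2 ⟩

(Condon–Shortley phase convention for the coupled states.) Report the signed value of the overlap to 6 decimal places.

+√(2/3) ≈ +0.816497

triangle: 1!·1!·0!/3! = 1/6
(j±m)!: 2!·0!·0!·1!·1!·0! = 2
prefactor² = (2J+1)·Δ·N² = 2/3
  k=0: +1/(0!·1!·0!·0!·1!·0!) = 1
Σ = 1  ⇒  CG² = 2/3·1² = 2/3
CG = +√(2/3) = +0.816497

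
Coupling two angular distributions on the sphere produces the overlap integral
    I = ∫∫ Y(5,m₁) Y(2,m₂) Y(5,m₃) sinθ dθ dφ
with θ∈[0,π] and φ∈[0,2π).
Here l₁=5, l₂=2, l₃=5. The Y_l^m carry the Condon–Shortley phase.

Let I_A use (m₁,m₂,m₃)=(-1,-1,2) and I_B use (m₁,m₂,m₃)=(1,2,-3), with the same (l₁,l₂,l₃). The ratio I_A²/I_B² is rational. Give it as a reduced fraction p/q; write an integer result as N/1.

l's match ⇒ only the (l;m) 3-j factors differ between A and B.
A: triangle coeff Δ(5,2,5) = 1/38610; Σ_t [0,1]: t=0:+1/2880 t=1:−1/1440 = -1/2880; (3j)²=7/715 [(5 2 5; -1 -1 2)], sign=+1
B: triangle coeff Δ(5,2,5) = 1/38610; Σ_t [2,2]: t=2:+1/5760 = 1/5760; (3j)²=56/2145 [(5 2 5; 1 2 -3)], sign=+1
I_A²/I_B² = (7/715)/(56/2145) = 3/8

3/8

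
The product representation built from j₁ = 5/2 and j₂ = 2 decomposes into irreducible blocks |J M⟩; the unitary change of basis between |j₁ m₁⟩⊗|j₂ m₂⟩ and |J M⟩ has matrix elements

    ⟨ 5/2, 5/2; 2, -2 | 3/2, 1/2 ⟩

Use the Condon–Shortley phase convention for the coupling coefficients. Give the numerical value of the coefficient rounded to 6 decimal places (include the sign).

triangle: 3!×2!×1!/7! = 12/5040
(j±m)!: 5!×0!×0!×4!×2!×1! = 5760
prefactor² = (2J+1)×Δ×N² = 384/7
  k=0: +1/(0!×3!×0!×0!×2!×1!) = 1/12
Σ = 1/12  ⇒  CG² = 384/7×(1/12)² = 8/21
CG = +√(8/21) = +0.617213

+0.617213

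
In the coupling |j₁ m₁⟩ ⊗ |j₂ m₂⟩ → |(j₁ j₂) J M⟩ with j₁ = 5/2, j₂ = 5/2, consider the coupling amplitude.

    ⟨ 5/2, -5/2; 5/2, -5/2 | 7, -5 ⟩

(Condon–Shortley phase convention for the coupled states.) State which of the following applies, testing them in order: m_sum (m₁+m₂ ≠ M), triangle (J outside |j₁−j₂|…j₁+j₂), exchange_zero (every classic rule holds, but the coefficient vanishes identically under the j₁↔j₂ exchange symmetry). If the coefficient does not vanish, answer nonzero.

m-sum: m₁+m₂ = -5/2+(-5/2) = -5, M = -5  ✓
triangle: need |j₁−j₂| ≤ J ≤ j₁+j₂, i.e. J ∈ [0, 5]; J = 7 is outside ✗ ⇒ coefficient is 0

triangle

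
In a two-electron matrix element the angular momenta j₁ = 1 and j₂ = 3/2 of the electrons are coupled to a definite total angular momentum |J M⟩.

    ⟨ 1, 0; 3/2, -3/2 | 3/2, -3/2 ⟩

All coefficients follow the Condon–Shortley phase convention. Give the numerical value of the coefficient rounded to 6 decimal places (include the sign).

+√(3/5) = +0.774597

triangle: 1!×1!×2!/5! = 2/120
(j±m)!: 1!×1!×0!×3!×0!×3! = 36
prefactor² = (2J+1)×Δ×N² = 12/5
  k=0: +1/(0!×1!×1!×0!×0!×2!) = 1/2
Σ = 1/2  ⇒  CG² = 12/5×(1/2)² = 3/5
CG = +√(3/5) = +0.774597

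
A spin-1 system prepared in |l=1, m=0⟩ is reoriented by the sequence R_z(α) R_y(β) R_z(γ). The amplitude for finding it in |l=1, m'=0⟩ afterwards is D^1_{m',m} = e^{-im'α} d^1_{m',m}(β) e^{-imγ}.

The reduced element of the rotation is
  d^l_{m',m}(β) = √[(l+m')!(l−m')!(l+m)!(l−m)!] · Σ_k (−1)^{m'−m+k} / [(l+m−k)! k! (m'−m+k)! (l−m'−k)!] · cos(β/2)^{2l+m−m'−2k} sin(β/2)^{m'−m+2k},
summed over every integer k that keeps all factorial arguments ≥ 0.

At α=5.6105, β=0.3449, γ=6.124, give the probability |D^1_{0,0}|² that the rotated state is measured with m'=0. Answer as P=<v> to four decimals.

D^1_{0,0}(5.6105,0.3449,6.1240) = e^{-i·0·5.6105}·d^1_{0,0}(0.3449)·e^{-i·0·6.1240}. Compute d first:
c=cos(0.344900/2)=0.985167, s=sin(0.344900/2)=0.171597; N=√[1·1·1·1]=1.000000
Admissible k: 0..1 (factorial args all ≥0)
  k=0: (−1)^0·1.0000/(1)·0.9852^2·0.1716^0 = +0.970555
  k=1: (−1)^1·1.0000/(1)·0.9852^0·0.1716^2 = -0.029445
d^1_{0,0}(0.3449) = +0.970555 -0.029445 = +0.941109
|D^1_{0,0}|² = |d^1_{0,0}(β)|² = (+0.941109)² = 0.885687 (the z-rotation phases have unit modulus)

P=0.8857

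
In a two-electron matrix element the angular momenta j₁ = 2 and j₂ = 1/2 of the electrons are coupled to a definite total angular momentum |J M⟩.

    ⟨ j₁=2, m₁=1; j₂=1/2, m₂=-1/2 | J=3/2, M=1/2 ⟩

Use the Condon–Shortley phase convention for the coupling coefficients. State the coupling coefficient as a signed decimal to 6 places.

+0.774597  (= +√(3/5))

√[4·1!3!0!/5! · 3!1!0!1!2!1!] = √(12/5)
  +(−1)^0/∏(0,1,1,0,2,0)! = 1/2  (running 1/2)
⟨..|..⟩ = √(12/5)·(1/2) = +0.774597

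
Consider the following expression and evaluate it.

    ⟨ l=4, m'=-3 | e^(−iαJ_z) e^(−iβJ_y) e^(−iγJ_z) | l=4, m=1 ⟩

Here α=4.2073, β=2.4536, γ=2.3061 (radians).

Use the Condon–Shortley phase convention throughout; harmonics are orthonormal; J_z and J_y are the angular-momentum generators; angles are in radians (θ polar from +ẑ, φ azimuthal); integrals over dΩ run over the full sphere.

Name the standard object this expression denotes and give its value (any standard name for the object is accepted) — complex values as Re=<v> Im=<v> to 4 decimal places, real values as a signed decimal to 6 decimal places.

Wigner D-matrix element, Re=0.3106 Im=0.3842

This is a Wigner D-matrix element — the rotation-matrix element ⟨l m'| R(α,β,γ) |l m⟩ in the angular-momentum basis.
D^4_{-3,1}(4.2073,2.4536,2.3061) = e^{-i·-3·4.2073}·d^4_{-3,1}(2.4536)·e^{-i·1·2.3061}. Compute d first:
c=cos(2.453600/2)=0.337252, s=sin(2.453600/2)=0.941414; N=√[1·5040·120·6]=1904.940944
k: max(0,(1)−(-3))=4 … min(4+(1),4−(-3))=5
  k=4: (−1)^0·1904.9409/(144)·0.3373^4·0.9414^4 = +0.134419
  k=5: (−1)^1·1904.9409/(240)·0.3373^2·0.9414^6 = -0.628441
d^4_{-3,1}(2.4536) = +0.134419 -0.628441 = -0.494022
Attach z-rotation phases: D = e^{-i(-3)(4.2073)}·(-0.494022)·e^{-i(1)(2.3061)} = +0.310551+0.384208i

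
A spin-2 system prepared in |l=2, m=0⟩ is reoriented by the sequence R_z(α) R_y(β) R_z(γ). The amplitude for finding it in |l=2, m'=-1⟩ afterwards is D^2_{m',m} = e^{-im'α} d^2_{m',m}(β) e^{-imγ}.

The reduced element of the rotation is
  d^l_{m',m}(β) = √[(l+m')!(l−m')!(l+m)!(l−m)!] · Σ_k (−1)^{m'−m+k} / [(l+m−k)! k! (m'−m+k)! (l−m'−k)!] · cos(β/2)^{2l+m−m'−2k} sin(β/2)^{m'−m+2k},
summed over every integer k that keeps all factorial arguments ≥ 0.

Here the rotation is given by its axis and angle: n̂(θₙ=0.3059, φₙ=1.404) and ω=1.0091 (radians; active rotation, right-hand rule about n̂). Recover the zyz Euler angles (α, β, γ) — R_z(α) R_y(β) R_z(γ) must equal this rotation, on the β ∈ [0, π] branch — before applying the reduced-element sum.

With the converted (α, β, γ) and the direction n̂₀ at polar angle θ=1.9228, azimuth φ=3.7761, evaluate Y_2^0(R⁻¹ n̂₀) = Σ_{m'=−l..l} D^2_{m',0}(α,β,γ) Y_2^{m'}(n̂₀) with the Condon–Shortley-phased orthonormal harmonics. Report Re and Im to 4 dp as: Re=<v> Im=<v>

Axis–angle → zyz. n̂ = (sinθₙcosφₙ, sinθₙsinφₙ, cosθₙ) = (+0.049998, +0.296972, +0.953576), ω = 1.0091.
R = I cosω + sinω [n̂]ₓ + (1−cosω) n̂n̂ᵀ gives
  R = [+0.533791, -0.800122, +0.273626; +0.814002, +0.573842, +0.090038; -0.229060, +0.174671, +0.957613]
β = atan2(√(R₁₃²+R₂₃²), R₃₃) = 0.292200; α = atan2(R₂₃, R₁₃) mod 2π = 0.317895; γ = atan2(R₃₂, −R₃₁) mod 2π = 0.651488
Need the full column D^2_{m',0} for m'=−2..2 at α=0.3179, β=0.2922, γ=0.6515.
cos(β/2)=0.989346, sin(β/2)=0.145581
d^2_{-2,0}: single k=2 term ⇒ +0.050814;  D = +0.040885+0.030174i
d^2_{-1,0}: k∈[1..2] ⇒ +0.345322 -0.007477 = +0.337845;  D = +0.320918+0.105600i
d^2_{0,0}: k∈[0..2] ⇒ +0.958062 -0.082978 +0.000449 = +0.875533;  D = +0.875533+0.000000i
d^2_{1,0}: k∈[0..1] ⇒ -0.345322 +0.007477 = -0.337845;  D = -0.320918+0.105600i
d^2_{2,0}: single k=0 term ⇒ +0.050814;  D = +0.040885-0.030174i
Y_2^{m'}(θ=1.9228,φ=3.7761) and Σ D·Y over m':
  (+0.0409+0.0302i)·(+0.1012-0.3250i)  (+0.3209+0.1056i)·(+0.2014-0.1482i)  (+0.8755+0.0000i)·(-0.2029+0.0000i)  (-0.3209+0.1056i)·(-0.2014-0.1482i)  (+0.0409-0.0302i)·(+0.1012+0.3250i)
Y_2^0(R⁻¹ n̂) = +0.010766-0.000000i

Re=0.0108 Im=0.0000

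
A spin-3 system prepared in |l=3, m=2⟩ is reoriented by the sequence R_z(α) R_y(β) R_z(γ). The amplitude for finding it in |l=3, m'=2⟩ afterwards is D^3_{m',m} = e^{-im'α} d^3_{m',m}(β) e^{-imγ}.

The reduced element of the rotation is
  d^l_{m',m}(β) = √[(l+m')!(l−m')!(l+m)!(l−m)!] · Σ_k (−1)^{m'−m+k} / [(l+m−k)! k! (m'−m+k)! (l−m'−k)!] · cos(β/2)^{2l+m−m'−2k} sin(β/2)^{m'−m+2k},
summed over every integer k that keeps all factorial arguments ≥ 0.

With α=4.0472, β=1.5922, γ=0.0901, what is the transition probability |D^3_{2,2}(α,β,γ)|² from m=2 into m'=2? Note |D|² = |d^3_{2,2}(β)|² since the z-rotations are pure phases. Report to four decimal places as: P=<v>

P=0.2442

Split into d^3_{2,2}(β=1.5922) × two z-phases.
With c≡cos(β/2)=0.699499 and s≡sin(β/2)=0.714633, N=[120·1·120·1]^{1/2}=120.000000
k∈{0,1} keeps every argument non-negative
  k=0: (−1)^0·120.0000/(120)·0.6995^6·0.7146^0 = +0.117145
  k=1: (−1)^1·120.0000/(24)·0.6995^4·0.7146^2 = -0.611344
d^3_{2,2}(1.5922) = +0.117145 -0.611344 = -0.494199
|D^3_{2,2}|² = |d^3_{2,2}(β)|² = (-0.494199)² = 0.244232 (the z-rotation phases have unit modulus)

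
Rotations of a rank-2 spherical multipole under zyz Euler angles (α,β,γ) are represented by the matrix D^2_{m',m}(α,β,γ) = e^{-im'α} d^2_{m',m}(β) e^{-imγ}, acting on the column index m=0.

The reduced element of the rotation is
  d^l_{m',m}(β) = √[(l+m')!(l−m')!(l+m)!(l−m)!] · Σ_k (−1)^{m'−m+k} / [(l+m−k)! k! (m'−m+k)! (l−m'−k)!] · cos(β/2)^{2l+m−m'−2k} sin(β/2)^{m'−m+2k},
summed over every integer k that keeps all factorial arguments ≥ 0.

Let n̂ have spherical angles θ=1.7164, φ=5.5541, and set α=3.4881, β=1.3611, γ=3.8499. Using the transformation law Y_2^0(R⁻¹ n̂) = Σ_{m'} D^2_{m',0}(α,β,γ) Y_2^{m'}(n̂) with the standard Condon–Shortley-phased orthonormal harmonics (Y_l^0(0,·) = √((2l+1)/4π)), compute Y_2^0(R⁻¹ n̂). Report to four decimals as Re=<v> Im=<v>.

Re=-0.0881 Im=0.0000

Need the full column D^2_{m',0} for m'=−2..2 at α=3.4881, β=1.3611, γ=3.8499.
cos(β/2)=0.777227, sin(β/2)=0.629221
d^2_{-2,0}: single k=2 term ⇒ +0.585837;  D = +0.450698+0.374268i
d^2_{-1,0}: k∈[1..2] ⇒ +0.723639 -0.474277 = +0.249362;  D = -0.234541-0.084687i
d^2_{0,0}: k∈[0..2] ⇒ +0.364914 -0.956668 +0.156752 = -0.435002;  D = -0.435002+0.000000i
d^2_{1,0}: k∈[0..1] ⇒ -0.723639 +0.474277 = -0.249362;  D = +0.234541-0.084687i
d^2_{2,0}: single k=0 term ⇒ +0.585837;  D = +0.450698-0.374268i
Y_2^{m'}(θ=1.7164,φ=5.5541) and Σ D·Y over m':
  (+0.4507+0.3743i)·(+0.0425+0.3757i)  (-0.2345-0.0847i)·(-0.0827-0.0739i)  (-0.4350+0.0000i)·(-0.2955+0.0000i)  (+0.2345-0.0847i)·(+0.0827-0.0739i)  (+0.4507-0.3743i)·(+0.0425-0.3757i)
Y_2^0(R⁻¹ n̂) = -0.088136+0.000000i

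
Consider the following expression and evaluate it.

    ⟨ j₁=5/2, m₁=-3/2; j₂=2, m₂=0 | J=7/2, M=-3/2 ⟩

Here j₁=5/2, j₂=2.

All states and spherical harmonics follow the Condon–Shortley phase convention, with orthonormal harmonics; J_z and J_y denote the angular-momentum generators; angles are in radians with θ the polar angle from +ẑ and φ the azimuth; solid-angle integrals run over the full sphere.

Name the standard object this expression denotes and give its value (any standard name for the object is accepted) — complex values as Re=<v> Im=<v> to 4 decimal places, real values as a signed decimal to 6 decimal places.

This is a Clebsch–Gordan (vector-coupling) coefficient.
j₁+j₂−J=1  J+j₁−j₂=4  J−j₁+j₂=3  j₁+j₂+J+1=9
(j₁±m₁, j₂±m₂, J±M) = (1,4,2,2,2,5)
P² = 512/7
sum k=0..1:
  [0] +1/48 = 1/48
  [1] −1/12 = -1/12
S = -1/16
C² = P²·S² = 2/7 ; C = -0.534522

Clebsch–Gordan coefficient, −√(2/7) ≈ -0.534522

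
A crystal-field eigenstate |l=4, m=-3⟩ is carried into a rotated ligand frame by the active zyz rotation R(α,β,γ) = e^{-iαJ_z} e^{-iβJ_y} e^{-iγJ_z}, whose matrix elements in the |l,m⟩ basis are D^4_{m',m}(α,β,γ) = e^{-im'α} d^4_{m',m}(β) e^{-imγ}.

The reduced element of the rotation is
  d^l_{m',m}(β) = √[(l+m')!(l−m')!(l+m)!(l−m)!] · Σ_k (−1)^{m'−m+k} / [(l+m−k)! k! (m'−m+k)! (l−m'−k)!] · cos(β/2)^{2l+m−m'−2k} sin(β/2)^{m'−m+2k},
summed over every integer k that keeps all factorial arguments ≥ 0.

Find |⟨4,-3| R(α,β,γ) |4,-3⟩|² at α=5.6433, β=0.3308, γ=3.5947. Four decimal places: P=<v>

P=0.5201

Split into d^4_{-3,-3}(β=0.3308) × two z-phases.
Half-angle: c=0.986353, s=0.164647. N=√(1·5040·1·5040)=5040.000000
Admissible k: 0..1 (factorial args all ≥0)
  k=0: (−1)^0·5040.0000/(5040)·0.9864^8·0.1646^0 = +0.895896
  k=1: (−1)^1·5040.0000/(720)·0.9864^6·0.1646^2 = -0.174742
d^4_{-3,-3}(0.3308) = +0.895896 -0.174742 = +0.721153
|D^4_{-3,-3}|² = |d^4_{-3,-3}(β)|² = (+0.721153)² = 0.520062 (the z-rotation phases have unit modulus)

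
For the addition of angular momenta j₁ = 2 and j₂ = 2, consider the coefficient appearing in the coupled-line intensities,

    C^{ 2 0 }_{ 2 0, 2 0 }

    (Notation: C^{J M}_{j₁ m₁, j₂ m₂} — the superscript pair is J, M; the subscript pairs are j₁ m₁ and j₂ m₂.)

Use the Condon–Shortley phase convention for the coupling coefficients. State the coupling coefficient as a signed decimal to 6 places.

-0.534522

j₁+j₂−J=2  J+j₁−j₂=2  J−j₁+j₂=2  j₁+j₂+J+1=7
(j₁±m₁, j₂±m₂, J±M) = (2,2,2,2,2,2)
P² = 32/63
sum k=0..2:
  [0] +1/8 = 1/8
  [1] −1/1 = -1
  [2] +1/8 = 1/8
S = -3/4
C² = P²·S² = 2/7 ; C = -0.534522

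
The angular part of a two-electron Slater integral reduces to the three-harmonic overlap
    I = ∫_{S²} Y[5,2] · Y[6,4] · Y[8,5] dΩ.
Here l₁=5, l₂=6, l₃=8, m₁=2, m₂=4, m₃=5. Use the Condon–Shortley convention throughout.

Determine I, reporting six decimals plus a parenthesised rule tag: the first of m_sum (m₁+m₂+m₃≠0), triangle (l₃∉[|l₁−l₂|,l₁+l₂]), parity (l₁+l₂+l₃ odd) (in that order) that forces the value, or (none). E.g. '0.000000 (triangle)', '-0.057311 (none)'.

0.000000 (m_sum)

2 + 4 + 5 = 11 ≠ 0: azimuthal integral kills it; I = 0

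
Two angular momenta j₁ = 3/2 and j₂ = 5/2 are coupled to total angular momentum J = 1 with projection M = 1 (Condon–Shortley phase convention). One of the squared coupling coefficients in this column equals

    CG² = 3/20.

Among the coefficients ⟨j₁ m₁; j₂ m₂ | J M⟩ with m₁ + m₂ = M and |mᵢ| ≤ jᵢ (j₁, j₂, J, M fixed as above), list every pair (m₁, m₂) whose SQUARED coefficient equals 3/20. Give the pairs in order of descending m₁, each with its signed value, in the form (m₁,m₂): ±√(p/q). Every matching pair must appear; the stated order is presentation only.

Admissible pairs with m₁+m₂ = M = 1: (-3/2,5/2), (-1/2,3/2), (1/2,1/2), (3/2,-1/2)
  (m₁,m₂)=(3/2,-1/2): CG² = 1/20, CG = +√(1/20)
  (m₁,m₂)=(1/2,1/2): CG² = 3/20, CG = −√(3/20)   ← matches the target
  (m₁,m₂)=(-1/2,3/2): CG² = 3/10, CG = +√(3/10)
  (m₁,m₂)=(-3/2,5/2): CG² = 1/2, CG = −√(1/2)
Pairs with CG² = 3/20: (1/2,1/2): −√(3/20)

(1/2,1/2): −√(3/20)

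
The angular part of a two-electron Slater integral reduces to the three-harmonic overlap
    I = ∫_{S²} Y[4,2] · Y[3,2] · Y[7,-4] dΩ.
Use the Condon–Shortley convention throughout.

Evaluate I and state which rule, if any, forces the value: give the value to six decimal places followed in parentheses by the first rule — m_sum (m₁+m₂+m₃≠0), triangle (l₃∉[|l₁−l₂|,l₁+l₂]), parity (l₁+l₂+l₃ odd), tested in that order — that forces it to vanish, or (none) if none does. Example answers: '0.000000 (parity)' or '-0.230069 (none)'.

m-sum 0 ✓  L=14 even ✓  1≤7≤7 ✓
Π(2lᵢ+1) = 9×7×15 = 945
triangle coeff Δ(4,3,7) = 1/45045
Σ_t [0,0]: t=0:+1/20736 = 1/20736
(3j)²=35/1287 [(4 3 7; 0 0 0)], sign=-1
Σ_t [0,0]: t=0:+1/172800 = 1/172800
(3j)²=2/65 [(4 3 7; 2 2 -4)], sign=-1
⇒ 4πI² = 1470/1859
I = (+1)√(1470/1859/(4π)) = 0.25084996
No selection rule forces the value: the integral is nonzero (none).

0.250850 (none)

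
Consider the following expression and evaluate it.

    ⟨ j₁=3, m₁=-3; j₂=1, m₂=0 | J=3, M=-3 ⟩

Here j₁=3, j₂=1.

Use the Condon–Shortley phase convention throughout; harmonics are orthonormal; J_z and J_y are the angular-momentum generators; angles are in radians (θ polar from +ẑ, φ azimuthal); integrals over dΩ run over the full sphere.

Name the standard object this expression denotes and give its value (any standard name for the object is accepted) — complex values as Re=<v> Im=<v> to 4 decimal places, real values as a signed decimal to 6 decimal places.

Clebsch–Gordan coefficient, −√(3/4) ≈ -0.866025

This is a Clebsch–Gordan (vector-coupling) coefficient.
j₁+j₂−J=1  J+j₁−j₂=5  J−j₁+j₂=1  j₁+j₂+J+1=8
(j₁±m₁, j₂±m₂, J±M) = (0,6,1,1,0,6)
P² = 10800
sum k=1..1:
  [1] −1/120 = -1/120
S = -1/120
C² = P²·S² = 3/4 ; C = -0.866025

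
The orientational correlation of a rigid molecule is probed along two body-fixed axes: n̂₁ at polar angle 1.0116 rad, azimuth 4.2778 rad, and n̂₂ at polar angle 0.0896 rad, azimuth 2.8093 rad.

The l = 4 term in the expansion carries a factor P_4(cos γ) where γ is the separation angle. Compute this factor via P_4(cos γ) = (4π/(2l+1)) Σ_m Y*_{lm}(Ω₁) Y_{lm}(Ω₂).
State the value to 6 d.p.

Term-by-term m-sum for l=4 (normalisation 4π/9 = 1.396263):
  term(m=-4) = 0.00001 - 0.00000j   from Y*(Ω₁)=-0.03811 - 0.22529j, Y(Ω₂)=0.00001 + 0.00003j
  term(m=-3) = -0.00011 - 0.00034j   from Y*(Ω₁)=0.39013 + 0.10672j, Y(Ω₂)=-0.00048 - 0.00075j
  term(m=-2) = -0.00363 + 0.00075j   from Y*(Ω₁)=-0.15051 + 0.17810j, Y(Ω₂)=0.01253 + 0.00982j
  term(m=-1) = -0.00372 - 0.03625j   from Y*(Ω₁)=0.09226 + 0.19875j, Y(Ω₂)=-0.15719 - 0.05424j
  term(m=+0) = -0.22960 + 0.00000j   from Y*(Ω₁)=-0.28254 + 0.00000j, Y(Ω₂)=0.81264 + 0.00000j
  term(m=+1) = -0.00372 + 0.03625j   from Y*(Ω₁)=-0.09226 + 0.19875j, Y(Ω₂)=0.15719 - 0.05424j
  term(m=+2) = -0.00363 - 0.00075j   from Y*(Ω₁)=-0.15051 - 0.17810j, Y(Ω₂)=0.01253 - 0.00982j
  term(m=+3) = -0.00011 + 0.00034j   from Y*(Ω₁)=-0.39013 + 0.10672j, Y(Ω₂)=0.00048 - 0.00075j
  term(m=+4) = 0.00001 + 0.00000j   from Y*(Ω₁)=-0.03811 + 0.22529j, Y(Ω₂)=0.00001 - 0.00003j
Total Σ_m = -0.24452 + 0.00000j. Multiply by 1.396263: -0.34141 + 0.00000j. P_4(cos γ) = -0.341415

-0.341415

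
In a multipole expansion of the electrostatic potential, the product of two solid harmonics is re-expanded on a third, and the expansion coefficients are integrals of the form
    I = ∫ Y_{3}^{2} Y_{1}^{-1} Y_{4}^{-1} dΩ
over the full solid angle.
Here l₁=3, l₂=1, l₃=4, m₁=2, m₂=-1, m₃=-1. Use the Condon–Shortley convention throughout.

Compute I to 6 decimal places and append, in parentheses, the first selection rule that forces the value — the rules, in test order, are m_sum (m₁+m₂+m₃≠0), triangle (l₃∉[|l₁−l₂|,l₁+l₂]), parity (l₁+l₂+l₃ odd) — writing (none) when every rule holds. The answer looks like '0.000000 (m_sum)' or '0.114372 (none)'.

Checks pass: Σm=0; 8 even; l₃=4∈[2,4].
(2·3+1)(2·1+1)(2·4+1) = 189
Δ: 0! 6! 2! / 9! → 1/252
sum: t=0:+1/36 = 1/36
3j²(3 1 4; 0 0 0) = Δ·Π!·Σ² = 4/63  (sign +1)
sum: t=0:+1/240 = 1/240
3j²(3 1 4; 2 -1 -1) = Δ·Π!·Σ² = 1/84  (sign -1)
combine: 4πI² = 189·4/63·1/84 = 1/7
take √, sign -1: I = -0.10662181
No selection rule forces the value: the integral is nonzero (none).

-0.106622 (none)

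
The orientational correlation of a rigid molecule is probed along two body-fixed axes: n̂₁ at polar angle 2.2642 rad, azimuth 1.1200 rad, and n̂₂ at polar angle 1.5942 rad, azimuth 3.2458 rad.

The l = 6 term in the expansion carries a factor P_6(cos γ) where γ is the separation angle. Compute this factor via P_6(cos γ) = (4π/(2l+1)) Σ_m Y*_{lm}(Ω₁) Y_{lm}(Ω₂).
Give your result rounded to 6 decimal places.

Summing Y*_{l m}(θ₁,φ₁)·Y_{l m}(θ₂,φ₂) over m ∈ [−6, 6]; prefactor 4π/(2·6+1) = 0.966644:
  [-6]  conj(Y_{6,-6})(Ω₁) = (0.090576, 0.042289) ; Y_{6,-6}(Ω₂) = (0.391051, -0.282283) ; Δ = (0.047357, -0.009031)
  [-5]  conj(Y_{6,-5})(Ω₁) = (-0.223195, 0.181668) ; Y_{6,-5}(Ω₂) = (0.033918, -0.019467) ; Δ = (-0.004034, 0.010507)
  [-4]  conj(Y_{6,-4})(Ω₁) = (-0.100431, -0.424361) ; Y_{6,-4}(Ω₂) = (-0.323912, 0.143420) ; Δ = (0.093393, 0.123052)
  [-3]  conj(Y_{6,-3})(Ω₁) = (0.276182, 0.061298) ; Y_{6,-3}(Ω₂) = (-0.043391, 0.014025) ; Δ = (-0.012844, 0.001214)
  [-2]  conj(Y_{6,-2})(Ω₁) = (0.101103, -0.127824) ; Y_{6,-2}(Ω₂) = (0.315337, -0.066689) ; Δ = (0.023357, -0.047050)
  [-1]  conj(Y_{6,-1})(Ω₁) = (0.154252, 0.318678) ; Y_{6,-1}(Ω₂) = (0.047772, -0.004996) ; Δ = (0.008961, 0.014453)
  [+0]  conj(Y_{6,0})(Ω₁) = (0.068243, -0.000000) ; Y_{6,0}(Ω₂) = (-0.314197, 0.000000) ; Δ = (-0.021442, 0.000000)
  [+1]  conj(Y_{6,1})(Ω₁) = (-0.154252, 0.318678) ; Y_{6,1}(Ω₂) = (-0.047772, -0.004996) ; Δ = (0.008961, -0.014453)
  [+2]  conj(Y_{6,2})(Ω₁) = (0.101103, 0.127824) ; Y_{6,2}(Ω₂) = (0.315337, 0.066689) ; Δ = (0.023357, 0.047050)
  [+3]  conj(Y_{6,3})(Ω₁) = (-0.276182, 0.061298) ; Y_{6,3}(Ω₂) = (0.043391, 0.014025) ; Δ = (-0.012844, -0.001214)
  [+4]  conj(Y_{6,4})(Ω₁) = (-0.100431, 0.424361) ; Y_{6,4}(Ω₂) = (-0.323912, -0.143420) ; Δ = (0.093393, -0.123052)
  [+5]  conj(Y_{6,5})(Ω₁) = (0.223195, 0.181668) ; Y_{6,5}(Ω₂) = (-0.033918, -0.019467) ; Δ = (-0.004034, -0.010507)
  [+6]  conj(Y_{6,6})(Ω₁) = (0.090576, -0.042289) ; Y_{6,6}(Ω₂) = (0.391051, 0.282283) ; Δ = (0.047357, 0.009031)
Σ over m = (0.290941, -0.000000); ×(4π/13) → (0.281236, -0.000000). Real part: 0.281236

0.281236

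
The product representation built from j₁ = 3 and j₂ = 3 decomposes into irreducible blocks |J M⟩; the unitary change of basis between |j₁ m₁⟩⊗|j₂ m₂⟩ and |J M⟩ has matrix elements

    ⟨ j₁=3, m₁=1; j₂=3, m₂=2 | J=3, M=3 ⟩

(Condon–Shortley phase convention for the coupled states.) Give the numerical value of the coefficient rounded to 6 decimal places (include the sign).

+√(1/3) ≈ +0.577350

triangle: 3!×3!×3!/10! = 216/3628800
(j±m)!: 4!×2!×5!×1!×6!×0! = 4147200
prefactor² = (2J+1)×Δ×N² = 1728
  k=2: +1/(2!×1!×0!×3!×3!×0!) = 1/72
Σ = 1/72  ⇒  CG² = 1728×(1/72)² = 1/3
CG = +√(1/3) = +0.577350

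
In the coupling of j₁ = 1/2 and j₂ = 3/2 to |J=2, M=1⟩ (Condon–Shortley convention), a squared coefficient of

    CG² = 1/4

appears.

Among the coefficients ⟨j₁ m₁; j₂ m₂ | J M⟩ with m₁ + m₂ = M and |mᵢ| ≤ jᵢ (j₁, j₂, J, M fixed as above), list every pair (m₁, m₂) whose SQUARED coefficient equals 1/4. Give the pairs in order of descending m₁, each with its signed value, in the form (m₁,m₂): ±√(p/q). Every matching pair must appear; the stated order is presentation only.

Admissible pairs with m₁+m₂ = M = 1: (-1/2,3/2), (1/2,1/2)
  (m₁,m₂)=(1/2,1/2): CG² = 3/4, CG = +√(3/4)
  (m₁,m₂)=(-1/2,3/2): CG² = 1/4, CG = +√(1/4)   ← matches the target
Pairs with CG² = 1/4: (-1/2,3/2): +√(1/4)

(-1/2,3/2): +√(1/4)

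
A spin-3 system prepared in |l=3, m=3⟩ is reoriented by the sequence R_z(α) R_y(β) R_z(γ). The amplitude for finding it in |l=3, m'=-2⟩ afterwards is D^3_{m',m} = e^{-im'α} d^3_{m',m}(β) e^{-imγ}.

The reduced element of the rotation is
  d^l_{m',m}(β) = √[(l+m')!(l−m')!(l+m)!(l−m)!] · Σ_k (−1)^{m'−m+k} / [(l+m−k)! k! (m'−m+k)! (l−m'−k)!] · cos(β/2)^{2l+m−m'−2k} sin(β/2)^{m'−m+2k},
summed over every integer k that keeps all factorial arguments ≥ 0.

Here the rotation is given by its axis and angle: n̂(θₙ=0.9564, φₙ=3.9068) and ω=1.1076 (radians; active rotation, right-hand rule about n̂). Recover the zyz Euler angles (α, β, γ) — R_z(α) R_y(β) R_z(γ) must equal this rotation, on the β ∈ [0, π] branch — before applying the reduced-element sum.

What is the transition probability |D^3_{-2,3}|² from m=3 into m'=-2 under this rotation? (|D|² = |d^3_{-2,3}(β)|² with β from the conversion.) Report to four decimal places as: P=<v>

Axis–angle → zyz. n̂ = (sinθₙcosφₙ, sinθₙsinφₙ, cosθₙ) = (-0.589340, -0.566009, +0.576465), ω = 1.1076.
R = I cosω + sinω [n̂]ₓ + (1−cosω) n̂n̂ᵀ gives
  R = [+0.638945, -0.331194, -0.694306; +0.700251, +0.624033, +0.346743; +0.318431, -0.707738, +0.630642]
β = atan2(√(R₁₃²+R₂₃²), R₃₃) = 0.888416; α = atan2(R₂₃, R₁₃) mod 2π = 2.678417; γ = atan2(R₃₂, −R₃₁) mod 2π = 4.289595
D^3_{-2,3}(2.6784,0.8884,4.2896) = e^{-i·-2·2.6784}·d^3_{-2,3}(0.8884)·e^{-i·3·4.2896}. Compute d first:
Half-angle: c=0.902951, s=0.429743. N=√(1·120·720·1)=293.938769
Admissible k: 5..5 (factorial args all ≥0)
  k=5: (−1)^0·293.9388/(120)·0.9030^1·0.4297^5 = +0.032418
d^3_{-2,3}(0.8884) = +0.032418
|D^3_{-2,3}|² = |d^3_{-2,3}(β)|² = (+0.032418)² = 0.001051 (the z-rotation phases have unit modulus)

P=0.0011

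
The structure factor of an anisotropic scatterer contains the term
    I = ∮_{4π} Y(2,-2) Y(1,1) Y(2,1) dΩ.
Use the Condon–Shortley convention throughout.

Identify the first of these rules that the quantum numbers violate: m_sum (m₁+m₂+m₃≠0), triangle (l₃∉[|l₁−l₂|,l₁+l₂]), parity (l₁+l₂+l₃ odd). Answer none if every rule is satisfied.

parity

azimuthal sum: -2 + 1 + 1 = 0  ✓
1 ≤ 2 ≤ 3 (triangle on l)  ✓
L = 2 + 1 + 2 = 5 (odd)  ✗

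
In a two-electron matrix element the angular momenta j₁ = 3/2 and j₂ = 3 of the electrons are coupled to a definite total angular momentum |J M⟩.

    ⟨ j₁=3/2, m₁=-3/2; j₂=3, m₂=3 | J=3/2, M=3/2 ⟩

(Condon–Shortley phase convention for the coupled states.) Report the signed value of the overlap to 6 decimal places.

−√(4/7) = -0.755929

j₁+j₂−J=3  J+j₁−j₂=0  J−j₁+j₂=3  j₁+j₂+J+1=7
(j₁±m₁, j₂±m₂, J±M) = (0,3,6,0,3,0)
P² = 5184/7
sum k=3..3:
  [3] −1/36 = -1/36
S = -1/36
C² = P²·S² = 4/7 ; C = -0.755929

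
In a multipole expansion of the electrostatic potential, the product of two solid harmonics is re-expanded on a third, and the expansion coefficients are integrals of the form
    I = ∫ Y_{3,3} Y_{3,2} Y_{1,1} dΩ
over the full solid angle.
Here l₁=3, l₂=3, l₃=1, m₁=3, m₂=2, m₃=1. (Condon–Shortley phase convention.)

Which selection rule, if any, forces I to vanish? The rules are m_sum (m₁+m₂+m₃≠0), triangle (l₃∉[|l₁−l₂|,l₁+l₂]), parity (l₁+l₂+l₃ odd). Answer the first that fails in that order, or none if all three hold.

m_sum

m₁+m₂+m₃ = 3 + 2 + 1 = 6  ✗
triangle: |3−3|=0 ≤ l₃=1 ≤ 3+3=6
parity: l₁+l₂+l₃ = 7 is odd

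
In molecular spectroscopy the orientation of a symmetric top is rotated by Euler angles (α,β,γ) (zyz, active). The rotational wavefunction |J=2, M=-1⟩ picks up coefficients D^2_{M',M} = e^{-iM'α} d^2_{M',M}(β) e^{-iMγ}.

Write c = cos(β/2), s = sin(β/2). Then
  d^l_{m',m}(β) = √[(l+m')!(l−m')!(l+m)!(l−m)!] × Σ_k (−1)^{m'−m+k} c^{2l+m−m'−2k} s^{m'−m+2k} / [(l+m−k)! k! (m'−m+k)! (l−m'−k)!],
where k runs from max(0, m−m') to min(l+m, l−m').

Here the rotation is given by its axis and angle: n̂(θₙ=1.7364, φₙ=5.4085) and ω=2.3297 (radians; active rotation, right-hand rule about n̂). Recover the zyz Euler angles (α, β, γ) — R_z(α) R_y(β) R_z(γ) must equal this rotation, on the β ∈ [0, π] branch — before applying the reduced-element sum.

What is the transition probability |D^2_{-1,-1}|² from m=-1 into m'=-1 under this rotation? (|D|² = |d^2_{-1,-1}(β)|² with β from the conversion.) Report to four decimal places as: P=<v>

Axis–angle → zyz. n̂ = (sinθₙcosφₙ, sinθₙsinφₙ, cosθₙ) = (+0.632466, -0.756844, -0.164848), ω = 2.3297.
R = I cosω + sinω [n̂]ₓ + (1−cosω) n̂n̂ᵀ gives
  R = [-0.012854, -0.688456, -0.725164; -0.927680, +0.278853, -0.248294; +0.373154, +0.669529, -0.642252]
β = atan2(√(R₁₃²+R₂₃²), R₃₃) = 2.268229; α = atan2(R₂₃, R₁₃) mod 2π = 3.471478; γ = atan2(R₃₂, −R₃₁) mod 2π = 2.079256
First d^2_{-1,-1}(β=2.2682), then the phase factors e^{-i(-1)α} and e^{-i(-1)γ}:
With c≡cos(β/2)=0.422935 and s≡sin(β/2)=0.906160, N=[1·6·1·6]^{1/2}=6.000000
k: max(0,(-1)−(-1))=0 … min(2+(-1),2−(-1))=1
  k=0: (−1)^0·6.0000/(6)·0.4229^4·0.9062^0 = +0.031996
  k=1: (−1)^1·6.0000/(2)·0.4229^2·0.9062^2 = -0.440634
d^2_{-1,-1}(2.2682) = +0.031996 -0.440634 = -0.408638
|D^2_{-1,-1}|² = |d^2_{-1,-1}(β)|² = (-0.408638)² = 0.166985 (the z-rotation phases have unit modulus)

P=0.1670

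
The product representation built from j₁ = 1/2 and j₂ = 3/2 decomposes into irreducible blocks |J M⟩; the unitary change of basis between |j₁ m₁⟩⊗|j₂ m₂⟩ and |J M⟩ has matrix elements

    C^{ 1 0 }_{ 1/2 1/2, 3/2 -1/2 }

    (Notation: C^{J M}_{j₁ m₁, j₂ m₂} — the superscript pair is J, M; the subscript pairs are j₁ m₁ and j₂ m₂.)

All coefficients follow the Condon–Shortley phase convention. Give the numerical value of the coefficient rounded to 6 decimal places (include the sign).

j₁+j₂−J=1  J+j₁−j₂=0  J−j₁+j₂=2  j₁+j₂+J+1=4
(j₁±m₁, j₂±m₂, J±M) = (1,0,1,2,1,1)
P² = 1/2
sum k=0..0:
  [0] +1/1 = 1
S = 1
C² = P²·S² = 1/2 ; C = +0.707107

+0.707107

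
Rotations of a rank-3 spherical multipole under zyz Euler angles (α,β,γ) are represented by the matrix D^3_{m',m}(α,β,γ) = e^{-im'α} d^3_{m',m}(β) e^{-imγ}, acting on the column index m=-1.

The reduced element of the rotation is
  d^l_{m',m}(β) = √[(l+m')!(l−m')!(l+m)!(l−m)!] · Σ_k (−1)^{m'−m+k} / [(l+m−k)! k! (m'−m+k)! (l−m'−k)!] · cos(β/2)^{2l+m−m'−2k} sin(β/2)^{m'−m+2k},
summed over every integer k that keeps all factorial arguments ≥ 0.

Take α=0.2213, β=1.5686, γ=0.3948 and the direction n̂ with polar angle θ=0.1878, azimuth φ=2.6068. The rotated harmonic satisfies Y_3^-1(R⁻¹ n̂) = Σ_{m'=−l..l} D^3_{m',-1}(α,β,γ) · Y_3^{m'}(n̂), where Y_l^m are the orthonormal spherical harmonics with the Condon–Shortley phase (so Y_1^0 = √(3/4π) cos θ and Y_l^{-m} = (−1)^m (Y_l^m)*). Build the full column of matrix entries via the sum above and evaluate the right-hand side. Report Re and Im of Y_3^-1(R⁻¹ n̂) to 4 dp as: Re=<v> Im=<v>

Re=0.2525 Im=0.1460

Need the full column D^3_{m',-1} for m'=−3..3 at α=0.2213, β=1.5686, γ=0.3948.
cos(β/2)=0.707883, sin(β/2)=0.706330
d^3_{-3,-1}: single k=2 term ⇒ +0.485184;  D = +0.237743+0.422944i
d^3_{-2,-1}: k∈[1..2] ⇒ +0.397022 -0.790564 = -0.393542;  D = -0.263435-0.292364i
d^3_{-1,-1}: k∈[0..2] ⇒ +0.125825 -1.002191 +0.748349 = -0.128017;  D = -0.104480-0.073975i
d^3_{0,-1}: k∈[0..2] ⇒ -0.434916 +1.299029 -0.431112 = +0.433001;  D = +0.399692+0.166542i
d^3_{1,-1}: k∈[0..2] ⇒ +0.751644 -0.997799 +0.124178 = -0.121977;  D = -0.120146-0.021057i
d^3_{2,-1}: k∈[0..1] ⇒ -0.790564 +0.393549 = -0.397014;  D = -0.396561+0.018970i
d^3_{3,-1}: single k=0 term ⇒ +0.483057;  D = +0.465672-0.128428i
Y_3^{m'}(θ=0.1878,φ=2.6068) and Σ D·Y over m':
  (+0.2377+0.4229i)·(+0.0001-0.0027i)  (-0.2634-0.2924i)·(+0.0168+0.0307i)  (-0.1045-0.0740i)·(-0.1986-0.1176i)  (+0.3997+0.1665i)·(+0.6693+0.0000i)  (-0.1201-0.0211i)·(+0.1986-0.1176i)  (-0.3966+0.0190i)·(+0.0168-0.0307i)  (+0.4657-0.1284i)·(-0.0001-0.0027i)
Y_3^-1(R⁻¹ n̂) = +0.252472+0.146039i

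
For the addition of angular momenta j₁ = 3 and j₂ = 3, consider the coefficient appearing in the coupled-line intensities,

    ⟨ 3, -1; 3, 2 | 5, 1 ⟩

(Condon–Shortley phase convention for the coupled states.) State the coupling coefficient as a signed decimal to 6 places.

-0.566947

triangle: 1!·5!·5!/12! = 14400/479001600
(j±m)!: 2!·4!·5!·1!·6!·4! = 99532800
prefactor² = (2J+1)·Δ·N² = 230400/7
  k=0: +1/(0!·1!·4!·5!·1!·0!) = 1/2880
  k=1: −1/(1!·0!·3!·4!·2!·1!) = -1/288
Σ = -1/320  ⇒  CG² = 230400/7·(-1/320)² = 9/28
CG = −√(9/28) = -0.566947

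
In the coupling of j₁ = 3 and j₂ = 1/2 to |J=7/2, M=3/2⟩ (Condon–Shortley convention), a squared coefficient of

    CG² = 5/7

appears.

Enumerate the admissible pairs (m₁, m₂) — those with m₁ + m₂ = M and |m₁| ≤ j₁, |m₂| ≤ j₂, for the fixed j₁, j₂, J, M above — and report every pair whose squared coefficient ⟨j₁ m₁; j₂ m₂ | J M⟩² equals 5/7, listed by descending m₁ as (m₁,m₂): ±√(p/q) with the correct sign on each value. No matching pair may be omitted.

Admissible pairs with m₁+m₂ = M = 3/2: (1,1/2), (2,-1/2)
  (m₁,m₂)=(2,-1/2): CG² = 2/7, CG = +√(2/7)
  (m₁,m₂)=(1,1/2): CG² = 5/7, CG = +√(5/7)   ← matches the target
Pairs with CG² = 5/7: (1,1/2): +√(5/7)

(1,1/2): +√(5/7)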